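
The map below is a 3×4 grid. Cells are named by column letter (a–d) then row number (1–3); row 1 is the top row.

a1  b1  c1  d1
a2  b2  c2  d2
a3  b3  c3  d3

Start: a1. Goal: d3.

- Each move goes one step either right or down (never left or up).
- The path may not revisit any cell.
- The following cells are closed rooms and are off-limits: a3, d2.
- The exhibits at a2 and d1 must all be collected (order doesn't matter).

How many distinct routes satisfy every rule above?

A right/down-only route from a1 to d3 makes exactly 2 down-moves and 3 right-moves in some order.
With no other constraints that would be C(5,2) = 10 routes.
a2 is below but to the left of d1: going d1 → a2 would need a leftward move and a2 → d1 an upward move, so no right/down-only route can visit both required cells.
No route satisfies every constraint, so the count is 0.

0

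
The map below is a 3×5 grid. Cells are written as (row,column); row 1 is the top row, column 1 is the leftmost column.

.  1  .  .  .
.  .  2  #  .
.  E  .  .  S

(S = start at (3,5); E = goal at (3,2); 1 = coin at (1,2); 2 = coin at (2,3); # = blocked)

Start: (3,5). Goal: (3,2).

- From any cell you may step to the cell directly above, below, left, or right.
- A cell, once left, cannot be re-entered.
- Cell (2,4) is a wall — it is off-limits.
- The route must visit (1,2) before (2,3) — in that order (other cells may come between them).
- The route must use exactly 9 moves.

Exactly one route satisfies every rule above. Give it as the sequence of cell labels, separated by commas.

(3,5), (2,5), (1,5), (1,4), (1,3), (1,2), (2,2), (2,3), (3,3), (3,2)

The waypoints must appear in the order (1,2), (2,3), with no cell reused.
Route from (3,5): up 2 to (1,5), left 3 to (1,2), down 1 to (2,2), right 1 to (2,3), down 1 to (3,3), left 1 to (3,2) — 9 moves in all.
Check: order respected (1 at step 5, 2 at step 7); 9 moves as required.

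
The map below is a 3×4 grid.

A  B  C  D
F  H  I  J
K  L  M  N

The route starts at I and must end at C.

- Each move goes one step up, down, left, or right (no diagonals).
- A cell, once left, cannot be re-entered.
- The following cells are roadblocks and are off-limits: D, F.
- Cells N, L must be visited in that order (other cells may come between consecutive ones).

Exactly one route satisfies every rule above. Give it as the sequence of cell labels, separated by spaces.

The waypoints must appear in the order N, L, with no cell reused.
Route from I: right 1 to J, down 1 to N, left 2 to L, up 2 to B, right 1 to C — 7 moves in all.
Check: order respected (N at step 2, L at step 4).

I J N M L H B C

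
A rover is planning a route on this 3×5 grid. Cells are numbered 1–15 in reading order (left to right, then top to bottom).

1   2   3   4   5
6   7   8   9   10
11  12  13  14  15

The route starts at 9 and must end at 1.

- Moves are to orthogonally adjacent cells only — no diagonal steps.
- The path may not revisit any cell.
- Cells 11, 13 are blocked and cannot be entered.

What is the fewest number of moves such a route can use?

4

The Manhattan distance from 9 to 1 is |2−1| + |4−1| = 4, so at least 4 moves are needed.
A route of 4 moves achieves this: 9 → 4 → 3 → 2 → 1.
Since 4 matches the lower bound, it is optimal.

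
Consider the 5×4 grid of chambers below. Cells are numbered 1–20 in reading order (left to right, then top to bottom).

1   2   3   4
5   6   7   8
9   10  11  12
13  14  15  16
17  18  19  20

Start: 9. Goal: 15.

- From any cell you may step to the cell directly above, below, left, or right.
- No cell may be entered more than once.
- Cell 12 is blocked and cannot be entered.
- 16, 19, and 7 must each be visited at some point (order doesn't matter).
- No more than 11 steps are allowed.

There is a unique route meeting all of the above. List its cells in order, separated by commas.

9, 5, 6, 7, 11, 10, 14, 18, 19, 20, 16, 15

The budget equals the shortest possible length, so every move has to be on a shortest route through the required cells.
Route from 9: up to 5, 2× right (reaching 7), down to 11, left to 10, 2× down (reaching 18), 2× right (reaching 20), up to 16, left to 15 — 11 moves in all.
Check: all required cells visited; 11 ≤ 11 moves.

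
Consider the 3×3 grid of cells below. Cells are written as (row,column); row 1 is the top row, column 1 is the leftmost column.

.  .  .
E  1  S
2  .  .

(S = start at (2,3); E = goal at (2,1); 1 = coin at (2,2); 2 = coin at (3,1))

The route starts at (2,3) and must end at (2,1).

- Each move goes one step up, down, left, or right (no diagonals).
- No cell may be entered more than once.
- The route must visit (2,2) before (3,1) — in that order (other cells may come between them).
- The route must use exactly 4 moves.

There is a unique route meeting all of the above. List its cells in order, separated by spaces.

(2,3) (2,2) (3,2) (3,1) (2,1)

The waypoints must appear in the order (2,2), (3,1), with no cell reused.
Route from (2,3): left to (2,2), down to (3,2), left to (3,1), up to (2,1) — 4 moves in all.
Check: order respected (1 at step 1, 2 at step 3); 4 moves as required.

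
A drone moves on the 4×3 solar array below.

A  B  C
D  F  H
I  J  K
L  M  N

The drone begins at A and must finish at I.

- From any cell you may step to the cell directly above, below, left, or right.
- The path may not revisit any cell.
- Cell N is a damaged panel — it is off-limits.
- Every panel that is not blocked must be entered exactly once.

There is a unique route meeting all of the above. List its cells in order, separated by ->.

A -> D -> F -> B -> C -> H -> K -> J -> M -> L -> I

Need to visit all 11 open cells exactly once, starting at A and ending at I.
Route from A: down to D, right to F, up to B, right to C, 2× down (reaching K), left to J, down to M, left to L, up to I — 10 moves in all.
Check: all 11 open cells covered.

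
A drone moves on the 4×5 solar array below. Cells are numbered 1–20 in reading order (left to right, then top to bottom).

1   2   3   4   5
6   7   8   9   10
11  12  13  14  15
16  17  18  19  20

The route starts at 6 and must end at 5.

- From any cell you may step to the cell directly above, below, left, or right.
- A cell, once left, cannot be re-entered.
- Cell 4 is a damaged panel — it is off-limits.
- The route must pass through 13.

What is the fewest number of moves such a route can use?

7

Any route passes through 13 somewhere between 6 and 5. Summing Manhattan distances along the two legs (6 → 13 → 5) gives a lower bound of 3 + 4 = 7 moves.
A route of 7 moves achieves this: 6 → 11 → 12 → 13 → 8 → 9 → 10 → 5.
Since 7 matches the lower bound, it is optimal.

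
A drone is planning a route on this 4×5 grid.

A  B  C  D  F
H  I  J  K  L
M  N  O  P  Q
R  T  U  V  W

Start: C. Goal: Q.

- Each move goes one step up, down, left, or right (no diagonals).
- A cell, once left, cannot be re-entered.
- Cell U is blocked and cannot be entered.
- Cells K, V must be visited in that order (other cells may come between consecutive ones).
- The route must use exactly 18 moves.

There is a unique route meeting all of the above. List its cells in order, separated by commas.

The waypoints must appear in the order K, V, with no cell reused.
Route from C: right 2 to F, down 1 to L, left 3 to I, up 1 to B, left 1 to A, down 3 to R, right 1 to T, up 1 to N, right 2 to P, down 1 to V, right 1 to W, up 1 to Q — 18 moves in all.
Check: order respected (K at step 4, V at step 16); 18 moves as required.

C, D, F, L, K, J, I, B, A, H, M, R, T, N, O, P, V, W, Q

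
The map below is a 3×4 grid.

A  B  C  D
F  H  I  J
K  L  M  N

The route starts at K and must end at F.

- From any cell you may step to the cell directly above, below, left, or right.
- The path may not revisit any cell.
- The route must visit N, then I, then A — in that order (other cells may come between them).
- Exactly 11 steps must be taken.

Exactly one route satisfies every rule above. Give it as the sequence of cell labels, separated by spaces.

K L M N J D C I H B A F

The waypoints must appear in the order N, I, A, with no cell reused.
Route from K: 3× right (reaching N), 2× up (reaching D), left to C, down to I, left to H, up to B, left to A, down to F — 11 moves in all.
Check: order respected (N at step 3, I at step 7, A at step 10); 11 moves as required.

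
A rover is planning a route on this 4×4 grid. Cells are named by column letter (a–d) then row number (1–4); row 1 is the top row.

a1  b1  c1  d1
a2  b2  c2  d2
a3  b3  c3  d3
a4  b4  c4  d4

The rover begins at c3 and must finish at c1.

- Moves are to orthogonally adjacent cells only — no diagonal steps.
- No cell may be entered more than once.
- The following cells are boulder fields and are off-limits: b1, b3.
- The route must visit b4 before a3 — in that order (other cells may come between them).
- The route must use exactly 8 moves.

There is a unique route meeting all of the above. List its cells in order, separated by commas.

c3, c4, b4, a4, a3, a2, b2, c2, c1

The waypoints must appear in the order b4, a3, with no cell reused.
Route from c3: down 1 to c4, left 2 to a4, up 2 to a2, right 2 to c2, up 1 to c1 — 8 moves in all.
Check: order respected (b4 at step 2, a3 at step 4); 8 moves as required.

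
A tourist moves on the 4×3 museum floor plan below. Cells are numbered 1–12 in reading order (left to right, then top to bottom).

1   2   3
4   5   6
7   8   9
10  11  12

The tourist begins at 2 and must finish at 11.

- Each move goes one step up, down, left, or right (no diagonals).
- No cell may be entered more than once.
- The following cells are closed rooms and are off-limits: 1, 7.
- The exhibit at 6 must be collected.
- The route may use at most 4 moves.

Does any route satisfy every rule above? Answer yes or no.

Even ignoring the no-revisit rule, getting from 2 to 11 via 6 needs at least 2 + 3 = 5 moves (Manhattan distance per leg), which exceeds the 4-move limit.

no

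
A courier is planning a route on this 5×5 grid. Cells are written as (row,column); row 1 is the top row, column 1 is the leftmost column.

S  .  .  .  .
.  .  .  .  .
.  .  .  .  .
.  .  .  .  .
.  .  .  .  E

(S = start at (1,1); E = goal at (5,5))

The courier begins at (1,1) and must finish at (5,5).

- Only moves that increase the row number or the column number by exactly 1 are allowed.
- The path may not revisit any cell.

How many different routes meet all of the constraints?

70

A right/down-only route from (1,1) to (5,5) makes exactly 4 down-moves and 4 right-moves in some order.
With no other constraints that would be C(8,4) = 70 routes.
That gives 70 routes.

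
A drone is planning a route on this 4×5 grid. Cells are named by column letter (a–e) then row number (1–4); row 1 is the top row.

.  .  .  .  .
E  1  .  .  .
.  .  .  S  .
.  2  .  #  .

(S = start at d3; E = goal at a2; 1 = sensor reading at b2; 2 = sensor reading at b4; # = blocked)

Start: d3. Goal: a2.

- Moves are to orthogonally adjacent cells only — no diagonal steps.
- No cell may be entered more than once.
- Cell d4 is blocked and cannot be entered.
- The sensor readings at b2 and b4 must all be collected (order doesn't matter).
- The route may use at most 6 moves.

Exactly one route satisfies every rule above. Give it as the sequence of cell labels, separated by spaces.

d3 c3 c4 b4 b3 b2 a2

The 6-move cap with required stops at b2, b4 leaves no slack for detours.
Route from d3: left 1 to c3, down 1 to c4, left 1 to b4, up 2 to b2, left 1 to a2 — 6 moves in all.
Check: all required cells visited; 6 ≤ 6 moves.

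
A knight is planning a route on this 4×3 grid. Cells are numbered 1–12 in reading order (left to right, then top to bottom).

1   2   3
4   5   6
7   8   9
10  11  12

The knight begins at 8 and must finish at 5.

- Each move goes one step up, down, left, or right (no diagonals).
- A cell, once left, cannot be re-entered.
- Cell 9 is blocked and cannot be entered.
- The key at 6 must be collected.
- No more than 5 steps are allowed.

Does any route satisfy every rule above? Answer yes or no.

Exhausting the options from 8, every branch either dead-ends against blocked cells, would have to re-enter a cell already used, runs past the 5-move limit, or reaches the goal with a constraint still unmet.

no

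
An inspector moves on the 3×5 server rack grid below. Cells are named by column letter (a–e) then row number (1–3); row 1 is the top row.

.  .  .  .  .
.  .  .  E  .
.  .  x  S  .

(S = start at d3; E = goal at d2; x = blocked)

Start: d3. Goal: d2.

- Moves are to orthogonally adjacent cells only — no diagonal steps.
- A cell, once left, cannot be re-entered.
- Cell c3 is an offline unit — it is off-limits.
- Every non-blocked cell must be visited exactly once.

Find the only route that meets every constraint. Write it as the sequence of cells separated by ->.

Need to visit all 14 open cells exactly once, starting at d3 and ending at d2.
Cell b3 has only two open neighbours (b2 and a3), so the path must pass straight through it: one of those is the cell it's entered from and the other is where it exits.
Route from d3: right 1 to e3, up 2 to e1, left 4 to a1, down 2 to a3, right 1 to b3, up 1 to b2, right 2 to d2 — 13 moves in all.
Check: all 14 open cells covered.

d3 -> e3 -> e2 -> e1 -> d1 -> c1 -> b1 -> a1 -> a2 -> a3 -> b3 -> b2 -> c2 -> d2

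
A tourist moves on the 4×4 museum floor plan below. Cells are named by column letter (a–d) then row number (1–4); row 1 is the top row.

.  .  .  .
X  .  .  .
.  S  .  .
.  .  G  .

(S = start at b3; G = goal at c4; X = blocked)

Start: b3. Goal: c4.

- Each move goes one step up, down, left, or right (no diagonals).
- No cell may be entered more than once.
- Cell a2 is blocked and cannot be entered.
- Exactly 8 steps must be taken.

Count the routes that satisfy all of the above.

9

Need simple routes of exactly 8 moves from b3 to c4 (Manhattan distance 2, so 3 moves are spent on a detour and 3 undoing it).
Branch systematically from the start, pruning whenever the remaining move budget drops below the Manhattan distance to c4 or differs from it in parity. Grouping the completions by first move — via b2: 8; via c3: 1 (no valid completion starts via b4 and a3) — and summing: 8 + 1 = 9.
That gives 9 routes.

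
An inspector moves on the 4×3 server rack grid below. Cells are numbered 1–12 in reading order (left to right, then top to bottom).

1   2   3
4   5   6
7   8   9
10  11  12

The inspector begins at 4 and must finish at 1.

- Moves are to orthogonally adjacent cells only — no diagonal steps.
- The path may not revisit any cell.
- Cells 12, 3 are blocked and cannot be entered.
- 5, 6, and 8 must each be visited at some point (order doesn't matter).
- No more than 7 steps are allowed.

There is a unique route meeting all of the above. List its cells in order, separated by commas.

4, 7, 8, 9, 6, 5, 2, 1

Any route must reach 5, 6, and 8 and still end at 1 within 7 moves, so the order of the required stops is forced.
Route from 4: down 1 to 7, right 2 to 9, up 1 to 6, left 1 to 5, up 1 to 2, left 1 to 1 — 7 moves in all.
Check: all required cells visited; 7 ≤ 7 moves.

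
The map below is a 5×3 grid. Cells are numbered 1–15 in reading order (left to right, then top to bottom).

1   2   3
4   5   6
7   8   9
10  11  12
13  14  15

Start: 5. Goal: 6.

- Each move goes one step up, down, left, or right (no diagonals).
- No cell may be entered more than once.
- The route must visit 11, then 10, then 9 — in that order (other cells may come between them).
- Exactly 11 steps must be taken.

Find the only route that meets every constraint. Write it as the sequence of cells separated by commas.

The waypoints must appear in the order 11, 10, 9, with no cell reused.
Route from 5: left to 4, down to 7, right to 8, down to 11, left to 10, down to 13, 2× right (reaching 15), 3× up (reaching 6) — 11 moves in all.
Check: order respected (11 at step 4, 10 at step 5, 9 at step 10); 11 moves as required.

5, 4, 7, 8, 11, 10, 13, 14, 15, 12, 9, 6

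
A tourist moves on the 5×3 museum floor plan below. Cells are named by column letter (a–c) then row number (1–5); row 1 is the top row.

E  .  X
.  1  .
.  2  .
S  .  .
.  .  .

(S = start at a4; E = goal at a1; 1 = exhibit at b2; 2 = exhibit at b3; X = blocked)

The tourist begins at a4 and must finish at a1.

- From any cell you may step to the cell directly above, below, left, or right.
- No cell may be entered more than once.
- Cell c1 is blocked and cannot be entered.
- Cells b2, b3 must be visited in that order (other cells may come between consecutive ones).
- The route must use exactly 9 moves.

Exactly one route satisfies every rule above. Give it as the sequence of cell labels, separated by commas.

a4, b4, c4, c3, c2, b2, b3, a3, a2, a1

The waypoints must appear in the order b2, b3, with no cell reused.
Route from a4: right 2 to c4, up 2 to c2, left 1 to b2, down 1 to b3, left 1 to a3, up 2 to a1 — 9 moves in all.
Check: order respected (1 at step 5, 2 at step 6); 9 moves as required.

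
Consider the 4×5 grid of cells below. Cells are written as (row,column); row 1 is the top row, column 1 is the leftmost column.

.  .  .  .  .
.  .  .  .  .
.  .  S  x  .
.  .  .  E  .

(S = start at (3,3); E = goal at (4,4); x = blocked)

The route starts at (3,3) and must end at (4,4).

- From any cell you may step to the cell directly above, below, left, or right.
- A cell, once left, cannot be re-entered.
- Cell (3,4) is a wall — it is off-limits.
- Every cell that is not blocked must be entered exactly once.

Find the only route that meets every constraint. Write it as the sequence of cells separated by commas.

(3,3), (4,3), (4,2), (4,1), (3,1), (3,2), (2,2), (2,1), (1,1), (1,2), (1,3), (2,3), (2,4), (1,4), (1,5), (2,5), (3,5), (4,5), (4,4)

Need to visit all 19 open cells exactly once, starting at (3,3) and ending at (4,4).
Route from (3,3): down 1 to (4,3), left 2 to (4,1), up 1 to (3,1), right 1 to (3,2), up 1 to (2,2), left 1 to (2,1), up 1 to (1,1), right 2 to (1,3), down 1 to (2,3), right 1 to (2,4), up 1 to (1,4), right 1 to (1,5), down 3 to (4,5), left 1 to (4,4) — 18 moves in all.
Check: all 19 open cells covered.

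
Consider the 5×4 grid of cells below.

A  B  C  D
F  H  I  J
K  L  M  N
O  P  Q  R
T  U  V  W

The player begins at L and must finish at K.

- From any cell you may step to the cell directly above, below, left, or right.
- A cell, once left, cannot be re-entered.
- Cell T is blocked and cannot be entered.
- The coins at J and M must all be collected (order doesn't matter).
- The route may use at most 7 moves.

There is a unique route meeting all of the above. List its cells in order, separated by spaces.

The 7-move cap with required stops at J, M leaves no slack for detours.
Route from L: right 2 to N, up 1 to J, left 3 to F, down 1 to K — 7 moves in all.
Check: all required cells visited; 7 ≤ 7 moves.

L M N J I H F K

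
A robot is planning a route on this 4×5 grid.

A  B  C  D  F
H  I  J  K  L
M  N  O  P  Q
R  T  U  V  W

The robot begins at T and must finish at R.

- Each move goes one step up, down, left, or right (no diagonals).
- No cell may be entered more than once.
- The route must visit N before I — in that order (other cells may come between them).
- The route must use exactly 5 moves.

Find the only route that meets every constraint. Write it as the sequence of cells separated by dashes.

The waypoints must appear in the order N, I, with no cell reused.
Route from T: 2× up (reaching I), left to H, 2× down (reaching R) — 5 moves in all.
Check: order respected (N at step 1, I at step 2); 5 moves as required.

T - N - I - H - M - R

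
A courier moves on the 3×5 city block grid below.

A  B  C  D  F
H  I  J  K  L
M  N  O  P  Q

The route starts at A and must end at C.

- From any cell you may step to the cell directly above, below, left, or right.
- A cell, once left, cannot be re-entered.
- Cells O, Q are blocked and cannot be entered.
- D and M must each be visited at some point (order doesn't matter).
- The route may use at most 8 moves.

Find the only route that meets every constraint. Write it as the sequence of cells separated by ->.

Any route must reach D and M and still end at C within 8 moves, so the order of the required stops is forced.
Route from A: 2× down (reaching M), right to N, up to I, 2× right (reaching K), up to D, left to C — 8 moves in all.
Check: all required cells visited; 8 ≤ 8 moves.

A -> H -> M -> N -> I -> J -> K -> D -> C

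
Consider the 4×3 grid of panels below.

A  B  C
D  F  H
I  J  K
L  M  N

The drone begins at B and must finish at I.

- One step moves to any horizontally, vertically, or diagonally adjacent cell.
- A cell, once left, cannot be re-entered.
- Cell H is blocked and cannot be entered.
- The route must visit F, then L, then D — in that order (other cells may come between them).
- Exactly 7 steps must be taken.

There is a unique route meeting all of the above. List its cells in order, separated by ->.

B -> F -> K -> M -> L -> J -> D -> I

The waypoints must appear in the order F, L, D, with no cell reused.
Route from B: down 1 to F, down-right 1 to K, down-left 1 to M, left 1 to L, up-right 1 to J, up-left 1 to D, down 1 to I — 7 moves in all.
Check: order respected (F at step 1, L at step 4, D at step 6); 7 moves as required.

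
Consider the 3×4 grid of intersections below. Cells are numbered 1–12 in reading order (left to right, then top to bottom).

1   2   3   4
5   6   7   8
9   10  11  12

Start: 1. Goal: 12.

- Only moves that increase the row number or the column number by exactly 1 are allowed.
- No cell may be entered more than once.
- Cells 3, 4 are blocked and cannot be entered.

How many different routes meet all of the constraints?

7

A right/down-only route from 1 to 12 makes exactly 2 down-moves and 3 right-moves in some order.
With no other constraints that would be C(5,2) = 10 routes.
Subtract routes through each blocked cell (inclusion–exclusion for overlaps): − through 3: 3 − through 4: 1 + through 3&4: 1 → 7.
That gives 7 routes.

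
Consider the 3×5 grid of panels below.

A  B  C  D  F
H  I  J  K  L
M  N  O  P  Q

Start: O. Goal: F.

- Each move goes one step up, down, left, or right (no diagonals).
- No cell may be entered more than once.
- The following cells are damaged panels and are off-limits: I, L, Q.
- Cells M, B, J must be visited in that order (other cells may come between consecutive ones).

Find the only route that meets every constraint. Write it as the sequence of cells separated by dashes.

The waypoints must appear in the order M, B, J, with no cell reused.
Route from O: 2× left (reaching M), 2× up (reaching A), 2× right (reaching C), down to J, right to K, up to D, right to F — 10 moves in all.
Check: order respected (M at step 2, B at step 5, J at step 7).

O - N - M - H - A - B - C - J - K - D - F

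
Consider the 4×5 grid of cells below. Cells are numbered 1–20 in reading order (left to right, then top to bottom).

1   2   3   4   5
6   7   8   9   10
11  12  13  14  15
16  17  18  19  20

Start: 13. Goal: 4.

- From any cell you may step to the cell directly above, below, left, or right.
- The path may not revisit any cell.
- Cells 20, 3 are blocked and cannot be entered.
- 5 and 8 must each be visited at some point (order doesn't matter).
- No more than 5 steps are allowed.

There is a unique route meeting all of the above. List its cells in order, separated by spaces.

13 8 9 10 5 4

The budget equals the shortest possible length, so every move has to be on a shortest route through the required cells.
Route from 13: up 1 to 8, right 2 to 10, up 1 to 5, left 1 to 4 — 5 moves in all.
Check: all required cells visited; 5 ≤ 5 moves.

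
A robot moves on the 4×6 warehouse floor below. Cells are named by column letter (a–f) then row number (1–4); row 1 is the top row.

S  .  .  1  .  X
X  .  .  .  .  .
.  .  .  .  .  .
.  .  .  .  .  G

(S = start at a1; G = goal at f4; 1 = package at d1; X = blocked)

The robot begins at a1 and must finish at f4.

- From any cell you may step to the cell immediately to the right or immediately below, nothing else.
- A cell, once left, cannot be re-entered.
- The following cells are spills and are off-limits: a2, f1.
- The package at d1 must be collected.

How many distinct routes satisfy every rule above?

9

A right/down-only route from a1 to f4 makes exactly 3 down-moves and 5 right-moves in some order.
With no other constraints that would be C(8,3) = 56 routes.
Split at d1 and multiply the segment counts (each segment already excludes blocked cells): a1→d1: 1; d1→f4: 9; product = 9.
That gives 9 routes.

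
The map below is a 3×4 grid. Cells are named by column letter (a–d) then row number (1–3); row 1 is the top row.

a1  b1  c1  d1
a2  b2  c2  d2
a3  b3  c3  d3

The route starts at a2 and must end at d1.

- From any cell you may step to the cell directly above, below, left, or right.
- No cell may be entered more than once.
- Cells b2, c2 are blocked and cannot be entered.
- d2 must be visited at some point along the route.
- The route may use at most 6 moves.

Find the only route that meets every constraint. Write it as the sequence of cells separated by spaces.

The budget equals the shortest possible length, so every move has to be on a shortest route through the required cells.
Route from a2: down 1 to a3, right 3 to d3, up 2 to d1 — 6 moves in all.
Check: all required cells visited; 6 ≤ 6 moves.

a2 a3 b3 c3 d3 d2 d1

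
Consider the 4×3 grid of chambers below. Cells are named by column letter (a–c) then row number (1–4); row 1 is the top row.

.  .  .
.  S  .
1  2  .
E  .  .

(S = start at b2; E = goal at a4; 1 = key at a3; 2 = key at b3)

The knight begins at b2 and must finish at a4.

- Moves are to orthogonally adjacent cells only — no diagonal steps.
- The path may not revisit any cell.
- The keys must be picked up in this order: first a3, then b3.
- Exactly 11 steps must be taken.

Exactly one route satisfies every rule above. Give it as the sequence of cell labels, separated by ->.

The waypoints must appear in the order a3, b3, with no cell reused.
Route from b2: right to c2, up to c1, 2× left (reaching a1), 2× down (reaching a3), 2× right (reaching c3), down to c4, 2× left (reaching a4) — 11 moves in all.
Check: order respected (1 at step 6, 2 at step 7); 11 moves as required.

b2 -> c2 -> c1 -> b1 -> a1 -> a2 -> a3 -> b3 -> c3 -> c4 -> b4 -> a4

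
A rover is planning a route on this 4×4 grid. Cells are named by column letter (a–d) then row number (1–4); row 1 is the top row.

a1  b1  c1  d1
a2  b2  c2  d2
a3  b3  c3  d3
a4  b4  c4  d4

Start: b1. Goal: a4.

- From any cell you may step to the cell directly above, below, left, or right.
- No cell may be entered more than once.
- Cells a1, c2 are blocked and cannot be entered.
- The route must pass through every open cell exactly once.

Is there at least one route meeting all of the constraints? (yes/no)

no

Colour the cells like a checkerboard: each orthogonal step flips colour, so a Hamiltonian route alternates colours. Here there are 7 cells of one colour and 7 of the other, with start on the same colour as the goal — the counts and endpoints can't be arranged into an alternating sequence of length 14, so no Hamiltonian route exists.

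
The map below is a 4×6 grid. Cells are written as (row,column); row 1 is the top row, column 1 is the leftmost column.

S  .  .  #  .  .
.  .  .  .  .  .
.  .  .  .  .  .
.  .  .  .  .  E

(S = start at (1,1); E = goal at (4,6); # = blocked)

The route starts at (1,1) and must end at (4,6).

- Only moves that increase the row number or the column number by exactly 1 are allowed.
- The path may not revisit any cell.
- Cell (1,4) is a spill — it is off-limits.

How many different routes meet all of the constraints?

46

A right/down-only route from (1,1) to (4,6) makes exactly 3 down-moves and 5 right-moves in some order.
With no other constraints that would be C(8,3) = 56 routes.
Subtract routes through each blocked cell (inclusion–exclusion for overlaps): − through (1,4): 10 → 46.
That gives 46 routes.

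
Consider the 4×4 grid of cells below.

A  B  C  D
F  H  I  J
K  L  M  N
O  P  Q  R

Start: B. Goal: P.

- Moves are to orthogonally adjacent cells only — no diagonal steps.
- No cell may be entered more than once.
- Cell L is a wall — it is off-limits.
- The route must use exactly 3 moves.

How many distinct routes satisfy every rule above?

Need simple routes of exactly 3 moves from B to P (Manhattan distance 3, so 0 moves are spent on a detour and 0 undoing it).
No route satisfies every constraint, so the count is 0.

0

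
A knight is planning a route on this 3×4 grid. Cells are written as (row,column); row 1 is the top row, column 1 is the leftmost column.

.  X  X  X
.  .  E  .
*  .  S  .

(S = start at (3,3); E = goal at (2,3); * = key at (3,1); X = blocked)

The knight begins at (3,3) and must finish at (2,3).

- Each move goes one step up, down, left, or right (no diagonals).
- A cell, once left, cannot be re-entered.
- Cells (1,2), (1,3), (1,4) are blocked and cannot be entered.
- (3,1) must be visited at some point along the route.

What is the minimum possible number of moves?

5

Any route passes through (3,1) somewhere between (3,3) and (2,3). Summing Manhattan distances along the two legs ((3,3) → (3,1) → (2,3)) gives a lower bound of 2 + 3 = 5 moves.
A route of 5 moves achieves this: (3,3) → (3,2) → (3,1) → (2,1) → (2,2) → (2,3).
Since 5 matches the lower bound, it is optimal.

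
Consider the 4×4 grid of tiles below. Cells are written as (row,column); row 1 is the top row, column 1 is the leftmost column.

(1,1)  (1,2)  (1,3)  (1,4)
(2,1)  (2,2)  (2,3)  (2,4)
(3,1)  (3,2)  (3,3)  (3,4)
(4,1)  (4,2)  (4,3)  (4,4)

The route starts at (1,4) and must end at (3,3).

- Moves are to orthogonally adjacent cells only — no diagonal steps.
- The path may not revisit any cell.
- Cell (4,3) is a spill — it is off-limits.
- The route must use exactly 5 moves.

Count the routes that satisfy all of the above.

5

Need simple routes of exactly 5 moves from (1,4) to (3,3) (Manhattan distance 3, so 1 moves are spent on a detour and 1 undoing it).
Enumerating: (1,4) (2,4) (2,3) (2,2) (3,2) (3,3) | (1,4) (1,3) (2,3) (2,2) (3,2) (3,3) | (1,4) (1,3) (2,3) (2,4) (3,4) (3,3) | (1,4) (1,3) (1,2) (2,2) (3,2) (3,3) | (1,4) (1,3) (1,2) (2,2) (2,3) (3,3).
That gives 5 routes.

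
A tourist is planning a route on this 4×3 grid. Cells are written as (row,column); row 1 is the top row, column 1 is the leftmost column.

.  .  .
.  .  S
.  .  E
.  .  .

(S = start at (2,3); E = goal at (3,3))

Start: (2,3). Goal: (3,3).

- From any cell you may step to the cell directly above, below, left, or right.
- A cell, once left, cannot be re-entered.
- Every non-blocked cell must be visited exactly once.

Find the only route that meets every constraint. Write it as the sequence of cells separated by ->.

(2,3) -> (1,3) -> (1,2) -> (1,1) -> (2,1) -> (2,2) -> (3,2) -> (3,1) -> (4,1) -> (4,2) -> (4,3) -> (3,3)

Need to visit all 12 open cells exactly once, starting at (2,3) and ending at (3,3).
Cell (1,1) has only two open neighbours ((2,1) and (1,2)), so the path must pass straight through it: one of those is the cell it's entered from and the other is where it exits.
Route from (2,3): up 1 to (1,3), left 2 to (1,1), down 1 to (2,1), right 1 to (2,2), down 1 to (3,2), left 1 to (3,1), down 1 to (4,1), right 2 to (4,3), up 1 to (3,3) — 11 moves in all.
Check: all 12 open cells covered.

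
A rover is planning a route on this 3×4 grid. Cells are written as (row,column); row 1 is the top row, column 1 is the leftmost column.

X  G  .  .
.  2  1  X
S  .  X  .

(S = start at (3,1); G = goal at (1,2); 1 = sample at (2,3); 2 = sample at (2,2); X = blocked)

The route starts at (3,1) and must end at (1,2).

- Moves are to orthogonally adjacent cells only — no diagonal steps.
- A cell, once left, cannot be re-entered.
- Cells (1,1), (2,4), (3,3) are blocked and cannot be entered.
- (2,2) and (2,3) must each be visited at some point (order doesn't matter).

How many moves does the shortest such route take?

5

Any route passes through (2,2) and (2,3) in some order between (3,1) and (1,2). Summing Manhattan distances along each leg and taking the cheapest ordering ((3,1) → (2,3) → (2,2) → (1,2)) gives a lower bound of 3 + 1 + 1 = 5 moves.
A route of 5 moves achieves this: (3,1) → (2,1) → (2,2) → (2,3) → (1,3) → (1,2).
Since 5 matches the lower bound, it is optimal.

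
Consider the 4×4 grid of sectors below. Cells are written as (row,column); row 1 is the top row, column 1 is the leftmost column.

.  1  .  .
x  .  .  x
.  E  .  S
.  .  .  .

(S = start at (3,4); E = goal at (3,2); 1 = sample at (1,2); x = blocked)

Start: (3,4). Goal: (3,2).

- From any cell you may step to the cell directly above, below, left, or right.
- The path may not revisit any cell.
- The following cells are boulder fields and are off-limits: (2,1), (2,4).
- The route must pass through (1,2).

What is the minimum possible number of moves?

6

Any route passes through (1,2) somewhere between (3,4) and (3,2). Summing Manhattan distances along the two legs ((3,4) → (1,2) → (3,2)) gives a lower bound of 4 + 2 = 6 moves.
A route of 6 moves achieves this: (3,4) → (3,3) → (2,3) → (1,3) → (1,2) → (2,2) → (3,2).
Since 6 matches the lower bound, it is optimal.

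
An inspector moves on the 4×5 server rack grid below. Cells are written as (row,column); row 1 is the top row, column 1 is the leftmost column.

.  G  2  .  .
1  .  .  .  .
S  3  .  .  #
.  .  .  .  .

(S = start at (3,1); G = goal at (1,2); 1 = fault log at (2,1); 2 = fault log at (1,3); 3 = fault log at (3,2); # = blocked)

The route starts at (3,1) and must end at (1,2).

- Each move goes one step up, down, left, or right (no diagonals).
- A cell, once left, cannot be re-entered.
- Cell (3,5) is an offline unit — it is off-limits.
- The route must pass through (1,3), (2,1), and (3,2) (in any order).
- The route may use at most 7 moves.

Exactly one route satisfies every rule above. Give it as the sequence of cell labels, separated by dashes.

(3,1) - (2,1) - (2,2) - (3,2) - (3,3) - (2,3) - (1,3) - (1,2)

Any route must reach (1,3), (2,1), and (3,2) and still end at (1,2) within 7 moves, so the order of the required stops is forced.
Route from (3,1): up 1 to (2,1), right 1 to (2,2), down 1 to (3,2), right 1 to (3,3), up 2 to (1,3), left 1 to (1,2) — 7 moves in all.
Check: all required cells visited; 7 ≤ 7 moves.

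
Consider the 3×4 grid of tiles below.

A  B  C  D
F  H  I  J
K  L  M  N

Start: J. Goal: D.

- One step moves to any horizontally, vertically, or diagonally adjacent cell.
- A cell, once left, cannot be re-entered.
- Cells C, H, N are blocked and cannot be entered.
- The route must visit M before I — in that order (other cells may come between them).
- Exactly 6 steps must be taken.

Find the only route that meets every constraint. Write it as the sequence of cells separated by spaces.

J M L F B I D

The waypoints must appear in the order M, I, with no cell reused.
Route from J: down-left to M, left to L, up-left to F, up-right to B, down-right to I, up-right to D — 6 moves in all.
Check: order respected (M at step 1, I at step 5); 6 moves as required.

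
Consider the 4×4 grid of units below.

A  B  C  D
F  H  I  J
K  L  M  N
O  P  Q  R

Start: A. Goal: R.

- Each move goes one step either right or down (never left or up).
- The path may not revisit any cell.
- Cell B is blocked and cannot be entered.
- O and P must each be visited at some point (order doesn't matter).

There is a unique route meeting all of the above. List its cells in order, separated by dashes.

Moves only go right or down, so the column and row indices never decrease.
Route from A: 3× down (reaching O), 3× right (reaching R) — 6 moves in all.
Check: all required cells visited.

A - F - K - O - P - Q - R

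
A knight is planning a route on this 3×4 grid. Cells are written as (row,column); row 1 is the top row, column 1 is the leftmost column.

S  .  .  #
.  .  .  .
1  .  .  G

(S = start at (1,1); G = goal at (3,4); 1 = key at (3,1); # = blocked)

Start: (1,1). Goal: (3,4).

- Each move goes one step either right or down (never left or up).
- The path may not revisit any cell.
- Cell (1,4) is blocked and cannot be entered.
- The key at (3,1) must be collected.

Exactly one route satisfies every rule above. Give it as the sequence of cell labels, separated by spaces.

(1,1) (2,1) (3,1) (3,2) (3,3) (3,4)

Moves only go right or down, so the column and row indices never decrease.
Route from (1,1): 2× down (reaching (3,1)), 3× right (reaching (3,4)) — 5 moves in all.
Check: all required cells visited.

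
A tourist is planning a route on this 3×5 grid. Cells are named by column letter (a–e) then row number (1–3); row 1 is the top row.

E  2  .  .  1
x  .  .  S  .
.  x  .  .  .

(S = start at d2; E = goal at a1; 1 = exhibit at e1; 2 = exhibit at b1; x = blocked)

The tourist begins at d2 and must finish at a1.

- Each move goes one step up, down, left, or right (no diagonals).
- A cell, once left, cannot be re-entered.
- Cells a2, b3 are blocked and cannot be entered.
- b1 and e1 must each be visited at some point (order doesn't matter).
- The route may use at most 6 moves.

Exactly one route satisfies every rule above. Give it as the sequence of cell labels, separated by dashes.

Any route must reach b1 and e1 and still end at a1 within 6 moves, so the order of the required stops is forced.
Route from d2: right to e2, up to e1, 4× left (reaching a1) — 6 moves in all.
Check: all required cells visited; 6 ≤ 6 moves.

d2 - e2 - e1 - d1 - c1 - b1 - a1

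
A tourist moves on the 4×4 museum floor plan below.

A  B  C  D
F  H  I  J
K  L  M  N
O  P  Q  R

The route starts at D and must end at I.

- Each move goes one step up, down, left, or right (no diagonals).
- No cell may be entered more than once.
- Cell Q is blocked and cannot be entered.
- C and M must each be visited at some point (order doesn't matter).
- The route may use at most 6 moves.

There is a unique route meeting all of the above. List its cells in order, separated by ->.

D -> C -> B -> H -> L -> M -> I

Any route must reach C and M and still end at I within 6 moves, so the order of the required stops is forced.
Route from D: 2× left (reaching B), 2× down (reaching L), right to M, up to I — 6 moves in all.
Check: all required cells visited; 6 ≤ 6 moves.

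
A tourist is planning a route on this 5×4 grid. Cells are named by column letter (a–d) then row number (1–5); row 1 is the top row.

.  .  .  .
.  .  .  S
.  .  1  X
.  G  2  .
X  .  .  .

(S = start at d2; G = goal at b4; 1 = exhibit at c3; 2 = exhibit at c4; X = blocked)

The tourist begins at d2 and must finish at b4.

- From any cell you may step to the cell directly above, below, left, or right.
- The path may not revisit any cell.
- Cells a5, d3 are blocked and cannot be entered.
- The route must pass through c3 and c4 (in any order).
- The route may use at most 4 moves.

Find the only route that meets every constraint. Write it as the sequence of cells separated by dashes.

The budget equals the shortest possible length, so every move has to be on a shortest route through the required cells.
Route from d2: left to c2, 2× down (reaching c4), left to b4 — 4 moves in all.
Check: all required cells visited; 4 ≤ 4 moves.

d2 - c2 - c3 - c4 - b4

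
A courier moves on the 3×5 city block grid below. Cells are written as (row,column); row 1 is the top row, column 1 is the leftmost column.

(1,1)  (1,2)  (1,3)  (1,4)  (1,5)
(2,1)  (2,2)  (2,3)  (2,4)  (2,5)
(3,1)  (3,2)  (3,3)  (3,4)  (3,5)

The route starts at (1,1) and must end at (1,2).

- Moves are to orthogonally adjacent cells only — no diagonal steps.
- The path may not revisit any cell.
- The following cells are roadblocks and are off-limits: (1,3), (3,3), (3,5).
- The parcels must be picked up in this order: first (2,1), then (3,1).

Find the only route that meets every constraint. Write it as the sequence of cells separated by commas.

(1,1), (2,1), (3,1), (3,2), (2,2), (1,2)

The waypoints must appear in the order (2,1), (3,1), with no cell reused.
Route from (1,1): 2× down (reaching (3,1)), right to (3,2), 2× up (reaching (1,2)) — 5 moves in all.
Check: order respected ((2,1) at step 1, (3,1) at step 2).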